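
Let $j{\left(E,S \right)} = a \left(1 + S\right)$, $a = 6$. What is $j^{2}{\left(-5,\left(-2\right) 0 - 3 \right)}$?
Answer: $144$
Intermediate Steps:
$j{\left(E,S \right)} = 6 + 6 S$ ($j{\left(E,S \right)} = 6 \left(1 + S\right) = 6 + 6 S$)
$j^{2}{\left(-5,\left(-2\right) 0 - 3 \right)} = \left(6 + 6 \left(\left(-2\right) 0 - 3\right)\right)^{2} = \left(6 + 6 \left(0 - 3\right)\right)^{2} = \left(6 + 6 \left(-3\right)\right)^{2} = \left(6 - 18\right)^{2} = \left(-12\right)^{2} = 144$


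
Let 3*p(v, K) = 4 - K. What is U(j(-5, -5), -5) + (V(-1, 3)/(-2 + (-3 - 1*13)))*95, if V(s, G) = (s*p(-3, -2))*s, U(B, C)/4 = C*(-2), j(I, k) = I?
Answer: 265/9 ≈ 29.444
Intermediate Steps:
p(v, K) = 4/3 - K/3 (p(v, K) = (4 - K)/3 = 4/3 - K/3)
U(B, C) = -8*C (U(B, C) = 4*(C*(-2)) = 4*(-2*C) = -8*C)
V(s, G) = 2*s² (V(s, G) = (s*(4/3 - ⅓*(-2)))*s = (s*(4/3 + ⅔))*s = (s*2)*s = (2*s)*s = 2*s²)
U(j(-5, -5), -5) + (V(-1, 3)/(-2 + (-3 - 1*13)))*95 = -8*(-5) + ((2*(-1)²)/(-2 + (-3 - 1*13)))*95 = 40 + ((2*1)/(-2 + (-3 - 13)))*95 = 40 + (2/(-2 - 16))*95 = 40 + (2/(-18))*95 = 40 + (2*(-1/18))*95 = 40 - ⅑*95 = 40 - 95/9 = 265/9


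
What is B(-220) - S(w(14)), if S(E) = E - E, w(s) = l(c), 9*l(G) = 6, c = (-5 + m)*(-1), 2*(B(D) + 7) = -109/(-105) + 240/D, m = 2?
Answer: -16231/2310 ≈ -7.0264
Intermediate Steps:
B(D) = -1361/210 + 120/D (B(D) = -7 + (-109/(-105) + 240/D)/2 = -7 + (-109*(-1/105) + 240/D)/2 = -7 + (109/105 + 240/D)/2 = -7 + (109/210 + 120/D) = -1361/210 + 120/D)
c = 3 (c = (-5 + 2)*(-1) = -3*(-1) = 3)
l(G) = 2/3 (l(G) = (1/9)*6 = 2/3)
w(s) = 2/3
S(E) = 0
B(-220) - S(w(14)) = (-1361/210 + 120/(-220)) - 1*0 = (-1361/210 + 120*(-1/220)) + 0 = (-1361/210 - 6/11) + 0 = -16231/2310 + 0 = -16231/2310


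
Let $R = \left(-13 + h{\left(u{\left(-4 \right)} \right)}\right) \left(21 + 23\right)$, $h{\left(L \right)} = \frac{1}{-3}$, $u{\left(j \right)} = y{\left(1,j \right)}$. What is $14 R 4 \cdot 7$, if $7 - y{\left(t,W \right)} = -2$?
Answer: $- \frac{689920}{3} \approx -2.2997 \cdot 10^{5}$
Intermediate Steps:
$y{\left(t,W \right)} = 9$ ($y{\left(t,W \right)} = 7 - -2 = 7 + 2 = 9$)
$u{\left(j \right)} = 9$
$h{\left(L \right)} = - \frac{1}{3}$
$R = - \frac{1760}{3}$ ($R = \left(-13 - \frac{1}{3}\right) \left(21 + 23\right) = \left(- \frac{40}{3}\right) 44 = - \frac{1760}{3} \approx -586.67$)
$14 R 4 \cdot 7 = 14 \left(- \frac{1760}{3}\right) 4 \cdot 7 = \left(- \frac{24640}{3}\right) 28 = - \frac{689920}{3}$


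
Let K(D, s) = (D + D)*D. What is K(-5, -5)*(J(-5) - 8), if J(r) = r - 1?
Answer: -700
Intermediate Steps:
K(D, s) = 2*D**2 (K(D, s) = (2*D)*D = 2*D**2)
J(r) = -1 + r
K(-5, -5)*(J(-5) - 8) = (2*(-5)**2)*((-1 - 5) - 8) = (2*25)*(-6 - 8) = 50*(-14) = -700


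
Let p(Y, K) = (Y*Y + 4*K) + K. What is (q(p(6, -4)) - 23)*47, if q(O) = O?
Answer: -329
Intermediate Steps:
p(Y, K) = Y² + 5*K (p(Y, K) = (Y² + 4*K) + K = Y² + 5*K)
(q(p(6, -4)) - 23)*47 = ((6² + 5*(-4)) - 23)*47 = ((36 - 20) - 23)*47 = (16 - 23)*47 = -7*47 = -329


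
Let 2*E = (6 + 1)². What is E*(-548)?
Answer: -13426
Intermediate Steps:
E = 49/2 (E = (6 + 1)²/2 = (½)*7² = (½)*49 = 49/2 ≈ 24.500)
E*(-548) = (49/2)*(-548) = -13426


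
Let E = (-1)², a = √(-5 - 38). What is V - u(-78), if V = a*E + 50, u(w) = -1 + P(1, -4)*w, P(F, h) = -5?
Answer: -339 + I*√43 ≈ -339.0 + 6.5574*I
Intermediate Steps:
u(w) = -1 - 5*w
a = I*√43 (a = √(-43) = I*√43 ≈ 6.5574*I)
E = 1
V = 50 + I*√43 (V = (I*√43)*1 + 50 = I*√43 + 50 = 50 + I*√43 ≈ 50.0 + 6.5574*I)
V - u(-78) = (50 + I*√43) - (-1 - 5*(-78)) = (50 + I*√43) - (-1 + 390) = (50 + I*√43) - 1*389 = (50 + I*√43) - 389 = -339 + I*√43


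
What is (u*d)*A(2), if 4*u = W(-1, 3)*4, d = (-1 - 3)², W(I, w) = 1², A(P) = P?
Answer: 32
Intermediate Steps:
W(I, w) = 1
d = 16 (d = (-4)² = 16)
u = 1 (u = (1*4)/4 = (¼)*4 = 1)
(u*d)*A(2) = (1*16)*2 = 16*2 = 32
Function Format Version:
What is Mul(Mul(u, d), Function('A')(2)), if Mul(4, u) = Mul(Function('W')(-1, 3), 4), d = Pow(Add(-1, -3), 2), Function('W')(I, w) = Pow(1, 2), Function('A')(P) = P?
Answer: 32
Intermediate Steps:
Function('W')(I, w) = 1
d = 16 (d = Pow(-4, 2) = 16)
u = 1 (u = Mul(Rational(1, 4), Mul(1, 4)) = Mul(Rational(1, 4), 4) = 1)
Mul(Mul(u, d), Function('A')(2)) = Mul(Mul(1, 16), 2) = Mul(16, 2) = 32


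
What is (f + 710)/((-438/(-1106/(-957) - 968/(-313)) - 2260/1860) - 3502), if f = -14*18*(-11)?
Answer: -103021517901/106699580935 ≈ -0.96553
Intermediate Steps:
f = 2772 (f = -252*(-11) = 2772)
(f + 710)/((-438/(-1106/(-957) - 968/(-313)) - 2260/1860) - 3502) = (2772 + 710)/((-438/(-1106/(-957) - 968/(-313)) - 2260/1860) - 3502) = 3482/((-438/(-1106*(-1/957) - 968*(-1/313)) - 2260*1/1860) - 3502) = 3482/((-438/(1106/957 + 968/313) - 113/93) - 3502) = 3482/((-438/1272554/299541 - 113/93) - 3502) = 3482/((-438*299541/1272554 - 113/93) - 3502) = 3482/((-65599479/636277 - 113/93) - 3502) = 3482/(-6172650848/59173761 - 3502) = 3482/(-213399161870/59173761) = 3482*(-59173761/213399161870) = -103021517901/106699580935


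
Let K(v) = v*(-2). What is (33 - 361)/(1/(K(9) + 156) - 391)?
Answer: 45264/53957 ≈ 0.83889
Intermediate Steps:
K(v) = -2*v
(33 - 361)/(1/(K(9) + 156) - 391) = (33 - 361)/(1/(-2*9 + 156) - 391) = -328/(1/(-18 + 156) - 391) = -328/(1/138 - 391) = -328/(-53957/138) = -328*(-138/53957) = 45264/53957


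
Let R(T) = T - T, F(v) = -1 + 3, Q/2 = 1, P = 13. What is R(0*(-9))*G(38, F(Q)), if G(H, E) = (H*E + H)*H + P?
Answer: 0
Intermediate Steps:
Q = 2 (Q = 2*1 = 2)
F(v) = 2
G(H, E) = 13 + H*(H + E*H) (G(H, E) = (H*E + H)*H + 13 = (E*H + H)*H + 13 = (H + E*H)*H + 13 = H*(H + E*H) + 13 = 13 + H*(H + E*H))
R(T) = 0
R(0*(-9))*G(38, F(Q)) = 0*(13 + 38² + 2*38²) = 0*(13 + 1444 + 2*1444) = 0*(13 + 1444 + 2888) = 0*4345 = 0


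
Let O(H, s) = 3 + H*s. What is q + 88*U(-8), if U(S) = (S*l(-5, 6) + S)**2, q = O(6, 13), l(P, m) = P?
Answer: 90193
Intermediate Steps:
q = 81 (q = 3 + 6*13 = 3 + 78 = 81)
U(S) = 16*S**2 (U(S) = (S*(-5) + S)**2 = (-5*S + S)**2 = (-4*S)**2 = 16*S**2)
q + 88*U(-8) = 81 + 88*(16*(-8)**2) = 81 + 88*(16*64) = 81 + 88*1024 = 81 + 90112 = 90193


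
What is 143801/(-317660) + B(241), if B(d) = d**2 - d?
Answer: 2624758657/45380 ≈ 57840.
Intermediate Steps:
143801/(-317660) + B(241) = 143801/(-317660) + 241*(-1 + 241) = 143801*(-1/317660) + 241*240 = -20543/45380 + 57840 = 2624758657/45380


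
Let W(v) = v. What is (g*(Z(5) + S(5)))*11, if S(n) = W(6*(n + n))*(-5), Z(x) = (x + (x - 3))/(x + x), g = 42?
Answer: -691383/5 ≈ -1.3828e+5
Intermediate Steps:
Z(x) = (-3 + 2*x)/(2*x) (Z(x) = (x + (-3 + x))/((2*x)) = (-3 + 2*x)*(1/(2*x)) = (-3 + 2*x)/(2*x))
S(n) = -60*n (S(n) = (6*(n + n))*(-5) = (6*(2*n))*(-5) = (12*n)*(-5) = -60*n)
(g*(Z(5) + S(5)))*11 = (42*((-3/2 + 5)/5 - 60*5))*11 = (42*((1/5)*(7/2) - 300))*11 = (42*(7/10 - 300))*11 = (42*(-2993/10))*11 = -62853/5*11 = -691383/5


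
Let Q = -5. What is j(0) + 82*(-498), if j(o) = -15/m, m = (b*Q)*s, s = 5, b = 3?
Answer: -204179/5 ≈ -40836.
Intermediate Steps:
m = -75 (m = (3*(-5))*5 = -15*5 = -75)
j(o) = ⅕ (j(o) = -15/(-75) = -15*(-1/75) = ⅕)
j(0) + 82*(-498) = ⅕ + 82*(-498) = ⅕ - 40836 = -204179/5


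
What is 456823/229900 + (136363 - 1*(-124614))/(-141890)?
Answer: 482000317/3262051100 ≈ 0.14776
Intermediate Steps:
456823/229900 + (136363 - 1*(-124614))/(-141890) = 456823*(1/229900) + (136363 + 124614)*(-1/141890) = 456823/229900 + 260977*(-1/141890) = 456823/229900 - 260977/141890 = 482000317/3262051100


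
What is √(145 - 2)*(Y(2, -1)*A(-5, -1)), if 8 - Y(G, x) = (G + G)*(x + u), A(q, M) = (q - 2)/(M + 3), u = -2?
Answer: -70*√143 ≈ -837.08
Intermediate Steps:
A(q, M) = (-2 + q)/(3 + M)
Y(G, x) = 8 - 2*G*(-2 + x) (Y(G, x) = 8 - (G + G)*(x - 2) = 8 - 2*G*(-2 + x))
√(145 - 2)*(Y(2, -1)*A(-5, -1)) = √(145 - 2)*((8 + 4*2 - 2*2*(-1))*((-2 - 5)/(3 - 1))) = √143*((8 + 8 + 4)*(-7/2)) = √143*(20*((½)*(-7))) = √143*(20*(-7/2)) = √143*(-70) = -70*√143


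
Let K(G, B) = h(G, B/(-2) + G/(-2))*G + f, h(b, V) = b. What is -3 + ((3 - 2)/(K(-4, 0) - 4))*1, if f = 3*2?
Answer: -53/18 ≈ -2.9444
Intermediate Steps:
f = 6
K(G, B) = 6 + G² (K(G, B) = G*G + 6 = G² + 6 = 6 + G²)
-3 + ((3 - 2)/(K(-4, 0) - 4))*1 = -3 + ((3 - 2)/((6 + (-4)²) - 4))*1 = -3 + (1/((6 + 16) - 4))*1 = -3 + (1/(22 - 4))*1 = -3 + (1/18)*1 = -3 + 1/18 = -53/18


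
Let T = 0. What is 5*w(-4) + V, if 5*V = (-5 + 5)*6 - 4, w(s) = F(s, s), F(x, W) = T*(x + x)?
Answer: -⅘ ≈ -0.80000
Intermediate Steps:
F(x, W) = 0 (F(x, W) = 0*(x + x) = 0*(2*x) = 0)
w(s) = 0
V = -⅘ (V = ((-5 + 5)*6 - 4)/5 = (0*6 - 4)/5 = (0 - 4)/5 = (⅕)*(-4) = -⅘ ≈ -0.80000)
5*w(-4) + V = 5*0 - ⅘ = 0 - ⅘ = -⅘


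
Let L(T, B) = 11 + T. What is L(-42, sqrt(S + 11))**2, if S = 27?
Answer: 961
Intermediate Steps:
L(-42, sqrt(S + 11))**2 = (11 - 42)**2 = (-31)**2 = 961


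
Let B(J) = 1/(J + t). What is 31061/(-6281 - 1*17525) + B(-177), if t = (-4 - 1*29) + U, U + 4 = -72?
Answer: -2226813/1702129 ≈ -1.3083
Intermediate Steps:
U = -76 (U = -4 - 72 = -76)
t = -109 (t = (-4 - 1*29) - 76 = (-4 - 29) - 76 = -33 - 76 = -109)
B(J) = 1/(-109 + J) (B(J) = 1/(J - 109) = 1/(-109 + J))
31061/(-6281 - 1*17525) + B(-177) = 31061/(-6281 - 1*17525) + 1/(-109 - 177) = 31061/(-6281 - 17525) + 1/(-286) = 31061/(-23806) - 1/286 = 31061*(-1/23806) - 1/286 = -31061/23806 - 1/286 = -2226813/1702129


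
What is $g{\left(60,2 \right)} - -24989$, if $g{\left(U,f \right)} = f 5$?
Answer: $24999$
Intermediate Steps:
$g{\left(U,f \right)} = 5 f$
$g{\left(60,2 \right)} - -24989 = 5 \cdot 2 - -24989 = 10 + 24989 = 24999$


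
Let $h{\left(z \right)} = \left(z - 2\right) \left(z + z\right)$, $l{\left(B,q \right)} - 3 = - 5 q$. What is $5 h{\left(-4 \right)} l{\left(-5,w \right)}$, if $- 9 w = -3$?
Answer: $320$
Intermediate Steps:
$w = \frac{1}{3}$ ($w = \left(- \frac{1}{9}\right) \left(-3\right) = \frac{1}{3} \approx 0.33333$)
$l{\left(B,q \right)} = 3 - 5 q$
$h{\left(z \right)} = 2 z \left(-2 + z\right)$ ($h{\left(z \right)} = \left(-2 + z\right) 2 z = 2 z \left(-2 + z\right)$)
$5 h{\left(-4 \right)} l{\left(-5,w \right)} = 5 \cdot 2 \left(-4\right) \left(-2 - 4\right) \left(3 - \frac{5}{3}\right) = 5 \cdot 2 \left(-4\right) \left(-6\right) \left(3 - \frac{5}{3}\right) = 5 \cdot 48 \cdot \frac{4}{3} = 240 \cdot \frac{4}{3} = 320$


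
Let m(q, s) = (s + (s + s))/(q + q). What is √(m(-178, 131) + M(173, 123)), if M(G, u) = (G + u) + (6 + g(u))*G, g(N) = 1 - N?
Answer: 5*I*√25059641/178 ≈ 140.62*I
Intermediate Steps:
m(q, s) = 3*s/(2*q) (m(q, s) = (s + 2*s)/((2*q)) = (3*s)*(1/(2*q)) = 3*s/(2*q))
M(G, u) = G + u + G*(7 - u) (M(G, u) = (G + u) + (6 + (1 - u))*G = (G + u) + (7 - u)*G = (G + u) + G*(7 - u) = G + u + G*(7 - u))
√(m(-178, 131) + M(173, 123)) = √((3/2)*131/(-178) + (123 + 8*173 - 1*173*123)) = √((3/2)*131*(-1/178) + (123 + 1384 - 21279)) = √(-393/356 - 19772) = √(-7039225/356) = 5*I*√25059641/178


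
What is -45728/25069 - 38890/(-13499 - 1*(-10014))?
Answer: 163114266/17473093 ≈ 9.3352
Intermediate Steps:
-45728/25069 - 38890/(-13499 - 1*(-10014)) = -45728*1/25069 - 38890/(-13499 + 10014) = -45728/25069 - 38890/(-3485) = -45728/25069 - 38890*(-1/3485) = -45728/25069 + 7778/697 = 163114266/17473093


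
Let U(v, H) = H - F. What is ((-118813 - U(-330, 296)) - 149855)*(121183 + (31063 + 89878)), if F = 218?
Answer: -65069856504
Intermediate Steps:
U(v, H) = -218 + H (U(v, H) = H - 1*218 = H - 218 = -218 + H)
((-118813 - U(-330, 296)) - 149855)*(121183 + (31063 + 89878)) = ((-118813 - (-218 + 296)) - 149855)*(121183 + (31063 + 89878)) = ((-118813 - 1*78) - 149855)*(121183 + 120941) = ((-118813 - 78) - 149855)*242124 = (-118891 - 149855)*242124 = -268746*242124 = -65069856504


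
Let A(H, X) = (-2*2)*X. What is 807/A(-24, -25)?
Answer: 807/100 ≈ 8.0700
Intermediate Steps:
A(H, X) = -4*X
807/A(-24, -25) = 807/((-4*(-25))) = 807/100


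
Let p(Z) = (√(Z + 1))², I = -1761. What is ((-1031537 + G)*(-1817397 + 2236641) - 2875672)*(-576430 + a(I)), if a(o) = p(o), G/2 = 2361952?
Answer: -895038024526954440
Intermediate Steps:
G = 4723904 (G = 2*2361952 = 4723904)
p(Z) = 1 + Z (p(Z) = (√(1 + Z))² = 1 + Z)
a(o) = 1 + o
((-1031537 + G)*(-1817397 + 2236641) - 2875672)*(-576430 + a(I)) = ((-1031537 + 4723904)*(-1817397 + 2236641) - 2875672)*(-576430 + (1 - 1761)) = (3692367*419244 - 2875672)*(-576430 - 1760) = (1548002710548 - 2875672)*(-578190) = 1547999834876*(-578190) = -895038024526954440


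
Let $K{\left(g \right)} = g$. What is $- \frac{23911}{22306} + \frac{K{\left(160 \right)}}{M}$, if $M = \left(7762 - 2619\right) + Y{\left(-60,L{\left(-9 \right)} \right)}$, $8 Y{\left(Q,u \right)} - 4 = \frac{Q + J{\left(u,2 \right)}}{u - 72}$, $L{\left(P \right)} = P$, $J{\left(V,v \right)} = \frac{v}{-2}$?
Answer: $- \frac{77383848559}{74346990994} \approx -1.0408$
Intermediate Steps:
$J{\left(V,v \right)} = - \frac{v}{2}$ ($J{\left(V,v \right)} = v \left(- \frac{1}{2}\right) = - \frac{v}{2}$)
$Y{\left(Q,u \right)} = \frac{1}{2} + \frac{-1 + Q}{8 \left(-72 + u\right)}$ ($Y{\left(Q,u \right)} = \frac{1}{2} + \frac{\left(Q - 1\right) \frac{1}{u - 72}}{8} = \frac{1}{2} + \frac{\left(Q - 1\right) \frac{1}{-72 + u}}{8} = \frac{1}{2} + \frac{\left(-1 + Q\right) \frac{1}{-72 + u}}{8} = \frac{1}{2} + \frac{\frac{1}{-72 + u} \left(-1 + Q\right)}{8} = \frac{1}{2} + \frac{-1 + Q}{8 \left(-72 + u\right)}$)
$M = \frac{3333049}{648}$ ($M = \left(7762 - 2619\right) + \frac{-289 - 60 + 4 \left(-9\right)}{8 \left(-72 - 9\right)} = 5143 + \frac{-289 - 60 - 36}{8 \left(-81\right)} = 5143 + \frac{1}{8} \left(- \frac{1}{81}\right) \left(-385\right) = 5143 + \frac{385}{648} = \frac{3333049}{648} \approx 5143.6$)
$- \frac{23911}{22306} + \frac{K{\left(160 \right)}}{M} = - \frac{23911}{22306} + \frac{160}{\frac{3333049}{648}} = \left(-23911\right) \frac{1}{22306} + 160 \cdot \frac{648}{3333049} = - \frac{23911}{22306} + \frac{103680}{3333049} = - \frac{77383848559}{74346990994}$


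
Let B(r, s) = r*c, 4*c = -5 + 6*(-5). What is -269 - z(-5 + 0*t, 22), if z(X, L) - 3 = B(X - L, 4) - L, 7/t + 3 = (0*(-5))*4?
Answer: -1945/4 ≈ -486.25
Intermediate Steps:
c = -35/4 (c = (-5 + 6*(-5))/4 = (-5 - 30)/4 = (¼)*(-35) = -35/4 ≈ -8.7500)
t = -7/3 (t = 7/(-3 + (0*(-5))*4) = 7/(-3 + 0*4) = 7/(-3 + 0) = 7/(-3) = 7*(-⅓) = -7/3 ≈ -2.3333)
B(r, s) = -35*r/4 (B(r, s) = r*(-35/4) = -35*r/4)
z(X, L) = 3 - 35*X/4 + 31*L/4 (z(X, L) = 3 + (-35*(X - L)/4 - L) = 3 + ((-35*X/4 + 35*L/4) - L) = 3 + (-35*X/4 + 31*L/4) = 3 - 35*X/4 + 31*L/4)
-269 - z(-5 + 0*t, 22) = -269 - (3 - 35*(-5 + 0*(-7/3))/4 + (31/4)*22) = -269 - (3 - 35*(-5 + 0)/4 + 341/2) = -269 - (3 - 35/4*(-5) + 341/2) = -269 - (3 + 175/4 + 341/2) = -269 - 1*869/4 = -269 - 869/4 = -1945/4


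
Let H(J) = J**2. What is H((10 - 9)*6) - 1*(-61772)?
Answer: 61808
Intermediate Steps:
H((10 - 9)*6) - 1*(-61772) = ((10 - 9)*6)**2 - 1*(-61772) = (1*6)**2 + 61772 = 6**2 + 61772 = 36 + 61772 = 61808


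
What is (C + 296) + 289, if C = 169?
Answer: 754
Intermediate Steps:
(C + 296) + 289 = (169 + 296) + 289 = 465 + 289 = 754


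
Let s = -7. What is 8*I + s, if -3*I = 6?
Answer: -23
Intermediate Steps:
I = -2 (I = -⅓*6 = -2)
8*I + s = 8*(-2) - 7 = -16 - 7 = -23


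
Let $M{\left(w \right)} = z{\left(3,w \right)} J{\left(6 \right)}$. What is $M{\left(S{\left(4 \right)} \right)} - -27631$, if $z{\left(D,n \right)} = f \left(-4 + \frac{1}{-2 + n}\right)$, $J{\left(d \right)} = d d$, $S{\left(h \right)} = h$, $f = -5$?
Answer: $28261$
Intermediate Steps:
$J{\left(d \right)} = d^{2}$
$z{\left(D,n \right)} = 20 - \frac{5}{-2 + n}$ ($z{\left(D,n \right)} = - 5 \left(-4 + \frac{1}{-2 + n}\right) = 20 - \frac{5}{-2 + n}$)
$M{\left(w \right)} = \frac{180 \left(-9 + 4 w\right)}{-2 + w}$ ($M{\left(w \right)} = \frac{5 \left(-9 + 4 w\right)}{-2 + w} 6^{2} = \frac{5 \left(-9 + 4 w\right)}{-2 + w} 36 = \frac{180 \left(-9 + 4 w\right)}{-2 + w}$)
$M{\left(S{\left(4 \right)} \right)} - -27631 = \frac{180 \left(-9 + 4 \cdot 4\right)}{-2 + 4} - -27631 = \frac{180 \left(-9 + 16\right)}{2} + 27631 = 180 \cdot \frac{1}{2} \cdot 7 + 27631 = 630 + 27631 = 28261$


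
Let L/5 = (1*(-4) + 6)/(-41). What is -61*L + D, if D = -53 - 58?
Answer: -3941/41 ≈ -96.122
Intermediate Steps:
D = -111
L = -10/41 (L = 5*((1*(-4) + 6)/(-41)) = 5*((-4 + 6)*(-1/41)) = 5*(2*(-1/41)) = 5*(-2/41) = -10/41 ≈ -0.24390)
-61*L + D = -61*(-10/41) - 111 = 610/41 - 111 = -3941/41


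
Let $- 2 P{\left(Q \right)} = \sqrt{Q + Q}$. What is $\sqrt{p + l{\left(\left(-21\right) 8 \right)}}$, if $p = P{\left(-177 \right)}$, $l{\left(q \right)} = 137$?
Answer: $\frac{\sqrt{548 - 2 i \sqrt{354}}}{2} \approx 11.712 - 0.40163 i$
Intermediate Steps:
$P{\left(Q \right)} = - \frac{\sqrt{2} \sqrt{Q}}{2}$ ($P{\left(Q \right)} = - \frac{\sqrt{Q + Q}}{2} = - \frac{\sqrt{2 Q}}{2} = - \frac{\sqrt{2} \sqrt{Q}}{2}$)
$p = - \frac{i \sqrt{354}}{2}$ ($p = - \frac{\sqrt{2} \sqrt{-177}}{2} = - \frac{\sqrt{2} i \sqrt{177}}{2} = - \frac{i \sqrt{354}}{2} \approx - 9.4074 i$)
$\sqrt{p + l{\left(\left(-21\right) 8 \right)}} = \sqrt{- \frac{i \sqrt{354}}{2} + 137} = \sqrt{137 - \frac{i \sqrt{354}}{2}}$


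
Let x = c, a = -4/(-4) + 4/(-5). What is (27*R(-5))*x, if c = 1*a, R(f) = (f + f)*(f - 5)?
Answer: 540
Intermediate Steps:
a = 1/5 (a = -4*(-1/4) + 4*(-1/5) = 1 - 4/5 = 1/5 ≈ 0.20000)
R(f) = 2*f*(-5 + f) (R(f) = (2*f)*(-5 + f) = 2*f*(-5 + f))
c = 1/5 (c = 1*(1/5) = 1/5 ≈ 0.20000)
x = 1/5 ≈ 0.20000
(27*R(-5))*x = (27*(2*(-5)*(-5 - 5)))*(1/5) = (27*(2*(-5)*(-10)))*(1/5) = (27*100)*(1/5) = 2700*(1/5) = 540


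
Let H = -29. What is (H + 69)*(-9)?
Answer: -360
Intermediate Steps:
(H + 69)*(-9) = (-29 + 69)*(-9) = 40*(-9) = -360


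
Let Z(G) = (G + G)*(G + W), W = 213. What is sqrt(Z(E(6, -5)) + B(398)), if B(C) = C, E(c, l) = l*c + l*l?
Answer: 29*I*sqrt(2) ≈ 41.012*I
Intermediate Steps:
E(c, l) = l**2 + c*l (E(c, l) = c*l + l**2 = l**2 + c*l)
Z(G) = 2*G*(213 + G) (Z(G) = (G + G)*(G + 213) = (2*G)*(213 + G) = 2*G*(213 + G))
sqrt(Z(E(6, -5)) + B(398)) = sqrt(2*(-5*(6 - 5))*(213 - 5*(6 - 5)) + 398) = sqrt(2*(-5*1)*(213 - 5*1) + 398) = sqrt(2*(-5)*(213 - 5) + 398) = sqrt(2*(-5)*208 + 398) = sqrt(-2080 + 398) = sqrt(-1682) = 29*I*sqrt(2)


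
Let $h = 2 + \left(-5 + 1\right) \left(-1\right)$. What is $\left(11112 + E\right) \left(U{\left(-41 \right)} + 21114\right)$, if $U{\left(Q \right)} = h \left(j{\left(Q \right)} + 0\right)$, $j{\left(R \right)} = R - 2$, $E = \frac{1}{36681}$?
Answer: $\frac{2833630145896}{12227} \approx 2.3175 \cdot 10^{8}$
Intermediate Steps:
$E = \frac{1}{36681} \approx 2.7262 \cdot 10^{-5}$
$j{\left(R \right)} = -2 + R$
$h = 6$ ($h = 2 - -4 = 2 + 4 = 6$)
$U{\left(Q \right)} = -12 + 6 Q$ ($U{\left(Q \right)} = 6 \left(\left(-2 + Q\right) + 0\right) = 6 \left(-2 + Q\right) = -12 + 6 Q$)
$\left(11112 + E\right) \left(U{\left(-41 \right)} + 21114\right) = \left(11112 + \frac{1}{36681}\right) \left(\left(-12 + 6 \left(-41\right)\right) + 21114\right) = \frac{407599273 \left(\left(-12 - 246\right) + 21114\right)}{36681} = \frac{407599273 \left(-258 + 21114\right)}{36681} = \frac{407599273}{36681} \cdot 20856 = \frac{2833630145896}{12227}$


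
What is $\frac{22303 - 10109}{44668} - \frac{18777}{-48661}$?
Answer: $\frac{55080895}{83599598} \approx 0.65887$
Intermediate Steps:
$\frac{22303 - 10109}{44668} - \frac{18777}{-48661} = 12194 \cdot \frac{1}{44668} - - \frac{18777}{48661} = \frac{469}{1718} + \frac{18777}{48661} = \frac{55080895}{83599598}$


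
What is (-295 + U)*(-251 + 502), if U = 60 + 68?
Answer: -41917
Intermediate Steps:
U = 128
(-295 + U)*(-251 + 502) = (-295 + 128)*(-251 + 502) = -167*251 = -41917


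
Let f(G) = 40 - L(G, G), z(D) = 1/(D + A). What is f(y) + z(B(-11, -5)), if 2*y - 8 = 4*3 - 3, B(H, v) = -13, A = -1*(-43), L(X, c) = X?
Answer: 473/15 ≈ 31.533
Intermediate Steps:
A = 43
z(D) = 1/(43 + D) (z(D) = 1/(D + 43) = 1/(43 + D))
y = 17/2 (y = 4 + (4*3 - 3)/2 = 4 + (12 - 3)/2 = 4 + (1/2)*9 = 4 + 9/2 = 17/2 ≈ 8.5000)
f(G) = 40 - G
f(y) + z(B(-11, -5)) = (40 - 1*17/2) + 1/(43 - 13) = (40 - 17/2) + 1/30 = 63/2 + 1/30 = 473/15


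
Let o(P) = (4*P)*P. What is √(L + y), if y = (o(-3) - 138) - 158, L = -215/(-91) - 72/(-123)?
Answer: I*√3578256591/3731 ≈ 16.033*I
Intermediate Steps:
o(P) = 4*P²
L = 10999/3731 (L = -215*(-1/91) - 72*(-1/123) = 215/91 + 24/41 = 10999/3731 ≈ 2.9480)
y = -260 (y = (4*(-3)² - 138) - 158 = (4*9 - 138) - 158 = (36 - 138) - 158 = -102 - 158 = -260)
√(L + y) = √(10999/3731 - 260) = √(-959061/3731) = I*√3578256591/3731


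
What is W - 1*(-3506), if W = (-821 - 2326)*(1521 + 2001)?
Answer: -11080228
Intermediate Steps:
W = -11083734 (W = -3147*3522 = -11083734)
W - 1*(-3506) = -11083734 - 1*(-3506) = -11083734 + 3506 = -11080228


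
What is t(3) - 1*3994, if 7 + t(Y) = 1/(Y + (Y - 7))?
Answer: -4002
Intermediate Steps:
t(Y) = -7 + 1/(-7 + 2*Y) (t(Y) = -7 + 1/(Y + (Y - 7)) = -7 + 1/(Y + (-7 + Y)) = -7 + 1/(-7 + 2*Y))
t(3) - 1*3994 = 2*(25 - 7*3)/(-7 + 2*3) - 1*3994 = 2*(25 - 21)/(-7 + 6) - 3994 = 2*4/(-1) - 3994 = 2*(-1)*4 - 3994 = -8 - 3994 = -4002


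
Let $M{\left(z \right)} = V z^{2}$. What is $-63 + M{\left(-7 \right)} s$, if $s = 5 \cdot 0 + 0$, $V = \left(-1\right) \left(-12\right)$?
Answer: $-63$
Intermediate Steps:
$V = 12$
$s = 0$ ($s = 0 + 0 = 0$)
$M{\left(z \right)} = 12 z^{2}$
$-63 + M{\left(-7 \right)} s = -63 + 12 \left(-7\right)^{2} \cdot 0 = -63 + 12 \cdot 49 \cdot 0 = -63 + 588 \cdot 0 = -63 + 0 = -63$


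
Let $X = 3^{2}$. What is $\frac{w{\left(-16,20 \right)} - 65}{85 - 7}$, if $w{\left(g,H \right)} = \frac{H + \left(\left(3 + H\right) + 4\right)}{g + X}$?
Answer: $- \frac{251}{273} \approx -0.91941$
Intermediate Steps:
$X = 9$
$w{\left(g,H \right)} = \frac{7 + 2 H}{9 + g}$ ($w{\left(g,H \right)} = \frac{H + \left(\left(3 + H\right) + 4\right)}{g + 9} = \frac{H + \left(7 + H\right)}{9 + g} = \frac{7 + 2 H}{9 + g}$)
$\frac{w{\left(-16,20 \right)} - 65}{85 - 7} = \frac{\frac{7 + 2 \cdot 20}{9 - 16} - 65}{85 - 7} = \frac{\frac{7 + 40}{-7} - 65}{78} = \left(\left(- \frac{1}{7}\right) 47 - 65\right) \frac{1}{78} = \left(- \frac{47}{7} - 65\right) \frac{1}{78} = \left(- \frac{502}{7}\right) \frac{1}{78} = - \frac{251}{273}$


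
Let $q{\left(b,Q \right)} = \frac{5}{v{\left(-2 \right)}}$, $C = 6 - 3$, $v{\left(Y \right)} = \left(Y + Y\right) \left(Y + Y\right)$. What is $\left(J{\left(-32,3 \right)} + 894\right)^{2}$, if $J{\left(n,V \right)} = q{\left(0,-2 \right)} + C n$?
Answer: $\frac{163149529}{256} \approx 6.373 \cdot 10^{5}$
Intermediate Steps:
$v{\left(Y \right)} = 4 Y^{2}$ ($v{\left(Y \right)} = 2 Y 2 Y = 4 Y^{2}$)
$C = 3$
$q{\left(b,Q \right)} = \frac{5}{16}$ ($q{\left(b,Q \right)} = \frac{5}{4 \left(-2\right)^{2}} = \frac{5}{4 \cdot 4} = \frac{5}{16}$)
$J{\left(n,V \right)} = \frac{5}{16} + 3 n$
$\left(J{\left(-32,3 \right)} + 894\right)^{2} = \left(\left(\frac{5}{16} + 3 \left(-32\right)\right) + 894\right)^{2} = \left(\left(\frac{5}{16} - 96\right) + 894\right)^{2} = \left(- \frac{1531}{16} + 894\right)^{2} = \left(\frac{12773}{16}\right)^{2} = \frac{163149529}{256}$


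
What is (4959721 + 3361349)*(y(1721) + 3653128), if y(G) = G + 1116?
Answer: 30421540682550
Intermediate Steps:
y(G) = 1116 + G
(4959721 + 3361349)*(y(1721) + 3653128) = (4959721 + 3361349)*((1116 + 1721) + 3653128) = 8321070*(2837 + 3653128) = 8321070*3655965 = 30421540682550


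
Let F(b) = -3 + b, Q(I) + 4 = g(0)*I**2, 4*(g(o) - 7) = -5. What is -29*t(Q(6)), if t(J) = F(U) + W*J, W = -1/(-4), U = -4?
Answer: -5075/4 ≈ -1268.8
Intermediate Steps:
g(o) = 23/4 (g(o) = 7 + (1/4)*(-5) = 7 - 5/4 = 23/4)
Q(I) = -4 + 23*I**2/4
W = 1/4 (W = -1*(-1/4) = 1/4 ≈ 0.25000)
t(J) = -7 + J/4 (t(J) = (-3 - 4) + J/4 = -7 + J/4)
-29*t(Q(6)) = -29*(-7 + (-4 + (23/4)*6**2)/4) = -29*(-7 + (-4 + (23/4)*36)/4) = -29*(-7 + (-4 + 207)/4) = -29*(-7 + (1/4)*203) = -29*(-7 + 203/4) = -29*175/4 = -5075/4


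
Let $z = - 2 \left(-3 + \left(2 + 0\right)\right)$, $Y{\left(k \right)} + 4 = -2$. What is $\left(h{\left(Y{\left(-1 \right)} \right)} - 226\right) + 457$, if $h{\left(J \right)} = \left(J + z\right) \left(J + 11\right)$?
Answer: $211$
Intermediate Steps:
$Y{\left(k \right)} = -6$ ($Y{\left(k \right)} = -4 - 2 = -6$)
$z = 2$ ($z = - 2 \left(-3 + 2\right) = \left(-2\right) \left(-1\right) = 2$)
$h{\left(J \right)} = \left(2 + J\right) \left(11 + J\right)$ ($h{\left(J \right)} = \left(J + 2\right) \left(J + 11\right) = \left(2 + J\right) \left(11 + J\right)$)
$\left(h{\left(Y{\left(-1 \right)} \right)} - 226\right) + 457 = \left(\left(22 + \left(-6\right)^{2} + 13 \left(-6\right)\right) - 226\right) + 457 = \left(\left(22 + 36 - 78\right) - 226\right) + 457 = \left(-20 - 226\right) + 457 = -246 + 457 = 211$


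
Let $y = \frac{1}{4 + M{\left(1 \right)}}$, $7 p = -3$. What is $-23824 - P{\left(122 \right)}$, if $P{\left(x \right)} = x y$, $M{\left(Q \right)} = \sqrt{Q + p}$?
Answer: $- \frac{644102}{27} + \frac{61 \sqrt{7}}{27} \approx -23850.0$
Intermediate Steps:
$p = - \frac{3}{7}$ ($p = \frac{1}{7} \left(-3\right) = - \frac{3}{7} \approx -0.42857$)
$M{\left(Q \right)} = \sqrt{- \frac{3}{7} + Q}$ ($M{\left(Q \right)} = \sqrt{Q - \frac{3}{7}} = \sqrt{- \frac{3}{7} + Q}$)
$y = \frac{1}{4 + \frac{2 \sqrt{7}}{7}}$ ($y = \frac{1}{4 + \frac{\sqrt{-21 + 49 \cdot 1}}{7}} = \frac{1}{4 + \frac{\sqrt{-21 + 49}}{7}} = \frac{1}{4 + \frac{\sqrt{28}}{7}} = \frac{1}{4 + \frac{2 \sqrt{7}}{7}} \approx 0.21026$)
$P{\left(x \right)} = x \left(\frac{7}{27} - \frac{\sqrt{7}}{54}\right)$
$-23824 - P{\left(122 \right)} = -23824 - \left(\frac{7}{27} \cdot 122 - \frac{61 \sqrt{7}}{27}\right) = -23824 - \left(\frac{854}{27} - \frac{61 \sqrt{7}}{27}\right) = - \frac{644102}{27} + \frac{61 \sqrt{7}}{27}$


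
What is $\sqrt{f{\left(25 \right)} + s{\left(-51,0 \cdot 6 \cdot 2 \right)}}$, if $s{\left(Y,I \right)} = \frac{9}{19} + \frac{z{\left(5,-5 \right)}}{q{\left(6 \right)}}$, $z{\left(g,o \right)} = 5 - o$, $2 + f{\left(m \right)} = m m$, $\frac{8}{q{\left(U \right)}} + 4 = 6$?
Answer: $\frac{3 \sqrt{100434}}{38} \approx 25.019$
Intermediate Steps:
$q{\left(U \right)} = 4$ ($q{\left(U \right)} = \frac{8}{-4 + 6} = \frac{8}{2} = 8 \cdot \frac{1}{2} = 4$)
$f{\left(m \right)} = -2 + m^{2}$ ($f{\left(m \right)} = -2 + m m = -2 + m^{2}$)
$s{\left(Y,I \right)} = \frac{113}{38}$ ($s{\left(Y,I \right)} = \frac{9}{19} + \frac{5 - -5}{4} = 9 \cdot \frac{1}{19} + \left(5 + 5\right) \frac{1}{4} = \frac{9}{19} + 10 \cdot \frac{1}{4} = \frac{9}{19} + \frac{5}{2} = \frac{113}{38}$)
$\sqrt{f{\left(25 \right)} + s{\left(-51,0 \cdot 6 \cdot 2 \right)}} = \sqrt{\left(-2 + 25^{2}\right) + \frac{113}{38}} = \sqrt{\left(-2 + 625\right) + \frac{113}{38}} = \sqrt{623 + \frac{113}{38}} = \sqrt{\frac{23787}{38}} = \frac{3 \sqrt{100434}}{38}$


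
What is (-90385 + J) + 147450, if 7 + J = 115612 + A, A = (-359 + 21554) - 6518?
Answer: 187347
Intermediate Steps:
A = 14677 (A = 21195 - 6518 = 14677)
J = 130282 (J = -7 + (115612 + 14677) = -7 + 130289 = 130282)
(-90385 + J) + 147450 = (-90385 + 130282) + 147450 = 39897 + 147450 = 187347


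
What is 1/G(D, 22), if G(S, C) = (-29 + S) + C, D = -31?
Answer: -1/38 ≈ -0.026316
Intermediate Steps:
G(S, C) = -29 + C + S
1/G(D, 22) = 1/(-29 + 22 - 31) = 1/(-38) = -1/38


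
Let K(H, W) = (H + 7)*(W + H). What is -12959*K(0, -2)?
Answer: 181426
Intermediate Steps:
K(H, W) = (7 + H)*(H + W)
-12959*K(0, -2) = -12959*(0² + 7*0 + 7*(-2) + 0*(-2)) = -12959*(0 + 0 - 14 + 0) = -12959*(-14) = 181426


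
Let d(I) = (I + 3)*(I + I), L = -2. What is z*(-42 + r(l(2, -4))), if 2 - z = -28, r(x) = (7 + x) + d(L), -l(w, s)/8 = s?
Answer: -210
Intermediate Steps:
l(w, s) = -8*s
d(I) = 2*I*(3 + I) (d(I) = (3 + I)*(2*I) = 2*I*(3 + I))
r(x) = 3 + x (r(x) = (7 + x) + 2*(-2)*(3 - 2) = (7 + x) + 2*(-2)*1 = (7 + x) - 4 = 3 + x)
z = 30 (z = 2 - 1*(-28) = 2 + 28 = 30)
z*(-42 + r(l(2, -4))) = 30*(-42 + (3 - 8*(-4))) = 30*(-42 + (3 + 32)) = 30*(-42 + 35) = 30*(-7) = -210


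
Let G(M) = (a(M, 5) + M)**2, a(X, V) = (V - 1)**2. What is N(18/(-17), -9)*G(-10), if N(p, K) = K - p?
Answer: -4860/17 ≈ -285.88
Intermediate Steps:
a(X, V) = (-1 + V)**2
G(M) = (16 + M)**2 (G(M) = ((-1 + 5)**2 + M)**2 = (4**2 + M)**2 = (16 + M)**2)
N(18/(-17), -9)*G(-10) = (-9 - 18/(-17))*(16 - 10)**2 = (-9 - 18*(-1)/17)*6**2 = (-9 - 1*(-18/17))*36 = (-9 + 18/17)*36 = -135/17*36 = -4860/17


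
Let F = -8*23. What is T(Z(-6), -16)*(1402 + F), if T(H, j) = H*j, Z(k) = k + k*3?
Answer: 467712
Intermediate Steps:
Z(k) = 4*k (Z(k) = k + 3*k = 4*k)
F = -184
T(Z(-6), -16)*(1402 + F) = ((4*(-6))*(-16))*(1402 - 184) = -24*(-16)*1218 = 384*1218 = 467712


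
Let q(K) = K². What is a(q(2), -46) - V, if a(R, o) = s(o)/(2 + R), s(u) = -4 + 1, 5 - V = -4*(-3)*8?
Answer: 181/2 ≈ 90.500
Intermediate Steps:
V = -91 (V = 5 - (-4*(-3))*8 = 5 - 12*8 = 5 - 1*96 = 5 - 96 = -91)
s(u) = -3
a(R, o) = -3/(2 + R)
a(q(2), -46) - V = -3/(2 + 2²) - 1*(-91) = -3/(2 + 4) + 91 = -3/6 + 91 = -3*⅙ + 91 = -½ + 91 = 181/2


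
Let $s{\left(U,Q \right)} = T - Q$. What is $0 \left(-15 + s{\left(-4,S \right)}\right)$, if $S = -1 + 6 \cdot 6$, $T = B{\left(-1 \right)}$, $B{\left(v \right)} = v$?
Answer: $0$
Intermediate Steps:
$T = -1$
$S = 35$ ($S = -1 + 36 = 35$)
$s{\left(U,Q \right)} = -1 - Q$
$0 \left(-15 + s{\left(-4,S \right)}\right) = 0 \left(-15 - 36\right) = 0 \left(-51\right) = 0$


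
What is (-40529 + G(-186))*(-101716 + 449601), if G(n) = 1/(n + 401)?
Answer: -606275470518/43 ≈ -1.4099e+10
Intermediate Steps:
G(n) = 1/(401 + n)
(-40529 + G(-186))*(-101716 + 449601) = (-40529 + 1/(401 - 186))*(-101716 + 449601) = (-40529 + 1/215)*347885 = -8713734/215*347885 = -606275470518/43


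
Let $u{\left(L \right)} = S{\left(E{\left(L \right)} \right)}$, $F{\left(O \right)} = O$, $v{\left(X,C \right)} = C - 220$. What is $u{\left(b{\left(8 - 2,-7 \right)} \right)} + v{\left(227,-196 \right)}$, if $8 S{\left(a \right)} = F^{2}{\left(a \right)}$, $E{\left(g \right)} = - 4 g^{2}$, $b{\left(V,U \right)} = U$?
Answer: $4386$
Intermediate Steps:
$v{\left(X,C \right)} = -220 + C$
$S{\left(a \right)} = \frac{a^{2}}{8}$
$u{\left(L \right)} = 2 L^{4}$ ($u{\left(L \right)} = \frac{\left(- 4 L^{2}\right)^{2}}{8} = \frac{16 L^{4}}{8} = 2 L^{4}$)
$u{\left(b{\left(8 - 2,-7 \right)} \right)} + v{\left(227,-196 \right)} = 2 \left(-7\right)^{4} - 416 = 2 \cdot 2401 - 416 = 4802 - 416 = 4386$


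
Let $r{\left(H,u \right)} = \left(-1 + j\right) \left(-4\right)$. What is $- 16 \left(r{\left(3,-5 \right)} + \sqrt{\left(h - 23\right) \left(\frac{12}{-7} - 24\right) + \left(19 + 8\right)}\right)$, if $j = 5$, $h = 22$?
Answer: $256 - \frac{48 \sqrt{287}}{7} \approx 139.83$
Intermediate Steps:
$r{\left(H,u \right)} = -16$ ($r{\left(H,u \right)} = \left(-1 + 5\right) \left(-4\right) = 4 \left(-4\right) = -16$)
$- 16 \left(r{\left(3,-5 \right)} + \sqrt{\left(h - 23\right) \left(\frac{12}{-7} - 24\right) + \left(19 + 8\right)}\right) = - 16 \left(-16 + \sqrt{\left(22 - 23\right) \left(\frac{12}{-7} - 24\right) + \left(19 + 8\right)}\right) = - 16 \left(-16 + \sqrt{- (12 \left(- \frac{1}{7}\right) - 24) + 27}\right) = - 16 \left(-16 + \sqrt{- (- \frac{12}{7} - 24) + 27}\right) = - 16 \left(-16 + \sqrt{\left(-1\right) \left(- \frac{180}{7}\right) + 27}\right) = - 16 \left(-16 + \sqrt{\frac{180}{7} + 27}\right) = - 16 \left(-16 + \sqrt{\frac{369}{7}}\right) = - 16 \left(-16 + \frac{3 \sqrt{287}}{7}\right) = 256 - \frac{48 \sqrt{287}}{7}$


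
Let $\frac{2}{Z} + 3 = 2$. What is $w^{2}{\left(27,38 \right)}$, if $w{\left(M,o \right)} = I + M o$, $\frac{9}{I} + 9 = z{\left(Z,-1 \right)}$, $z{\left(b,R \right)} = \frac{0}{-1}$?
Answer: $1050625$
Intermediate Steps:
$Z = -2$ ($Z = \frac{2}{-3 + 2} = \frac{2}{-1} = 2 \left(-1\right) = -2$)
$z{\left(b,R \right)} = 0$ ($z{\left(b,R \right)} = 0 \left(-1\right) = 0$)
$I = -1$ ($I = \frac{9}{-9 + 0} = \frac{9}{-9} = 9 \left(- \frac{1}{9}\right) = -1$)
$w{\left(M,o \right)} = -1 + M o$
$w^{2}{\left(27,38 \right)} = \left(-1 + 27 \cdot 38\right)^{2} = \left(-1 + 1026\right)^{2} = 1025^{2} = 1050625$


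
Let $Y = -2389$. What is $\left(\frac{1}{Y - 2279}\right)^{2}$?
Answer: $\frac{1}{21790224} \approx 4.5892 \cdot 10^{-8}$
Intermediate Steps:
$\left(\frac{1}{Y - 2279}\right)^{2} = \left(\frac{1}{-2389 - 2279}\right)^{2} = \left(\frac{1}{-4668}\right)^{2} = \left(- \frac{1}{4668}\right)^{2} = \frac{1}{21790224}$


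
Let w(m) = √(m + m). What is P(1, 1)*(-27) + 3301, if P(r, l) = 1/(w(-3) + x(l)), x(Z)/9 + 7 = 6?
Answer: 95810/29 + 9*I*√6/29 ≈ 3303.8 + 0.76019*I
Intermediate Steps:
x(Z) = -9 (x(Z) = -63 + 9*6 = -63 + 54 = -9)
w(m) = √2*√m (w(m) = √(2*m) = √2*√m)
P(r, l) = 1/(-9 + I*√6) (P(r, l) = 1/(√2*√(-3) - 9) = 1/(√2*(I*√3) - 9) = 1/(I*√6 - 9) = 1/(-9 + I*√6))
P(1, 1)*(-27) + 3301 = (-3/29 - I*√6/87)*(-27) + 3301 = (81/29 + 9*I*√6/29) + 3301 = 95810/29 + 9*I*√6/29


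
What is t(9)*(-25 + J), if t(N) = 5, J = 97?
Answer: 360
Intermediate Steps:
t(9)*(-25 + J) = 5*(-25 + 97) = 5*72 = 360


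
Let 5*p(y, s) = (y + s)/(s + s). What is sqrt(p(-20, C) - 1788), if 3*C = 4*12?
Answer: I*sqrt(715210)/20 ≈ 42.285*I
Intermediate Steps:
C = 16 (C = (4*12)/3 = (1/3)*48 = 16)
p(y, s) = (s + y)/(10*s) (p(y, s) = ((y + s)/(s + s))/5 = ((s + y)/((2*s)))/5 = ((s + y)*(1/(2*s)))/5 = ((s + y)/(2*s))/5 = (s + y)/(10*s))
sqrt(p(-20, C) - 1788) = sqrt((1/10)*(16 - 20)/16 - 1788) = sqrt((1/10)*(1/16)*(-4) - 1788) = sqrt(-1/40 - 1788) = sqrt(-71521/40) = I*sqrt(715210)/20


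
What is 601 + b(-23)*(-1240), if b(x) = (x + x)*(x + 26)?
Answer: 171721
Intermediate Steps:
b(x) = 2*x*(26 + x) (b(x) = (2*x)*(26 + x) = 2*x*(26 + x))
601 + b(-23)*(-1240) = 601 + (2*(-23)*(26 - 23))*(-1240) = 601 + (2*(-23)*3)*(-1240) = 601 - 138*(-1240) = 601 + 171120 = 171721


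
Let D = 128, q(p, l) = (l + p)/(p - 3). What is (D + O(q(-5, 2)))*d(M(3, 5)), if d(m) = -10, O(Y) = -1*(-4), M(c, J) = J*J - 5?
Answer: -1320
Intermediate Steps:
M(c, J) = -5 + J² (M(c, J) = J² - 5 = -5 + J²)
q(p, l) = (l + p)/(-3 + p)
O(Y) = 4
(D + O(q(-5, 2)))*d(M(3, 5)) = (128 + 4)*(-10) = 132*(-10) = -1320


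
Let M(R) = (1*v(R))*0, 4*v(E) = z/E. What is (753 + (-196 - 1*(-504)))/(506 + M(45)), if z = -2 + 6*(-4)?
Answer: 1061/506 ≈ 2.0968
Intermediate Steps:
z = -26 (z = -2 - 24 = -26)
v(E) = -13/(2*E) (v(E) = (-26/E)/4 = -13/(2*E))
M(R) = 0 (M(R) = (1*(-13/(2*R)))*0 = -13/(2*R)*0 = 0)
(753 + (-196 - 1*(-504)))/(506 + M(45)) = (753 + (-196 - 1*(-504)))/(506 + 0) = (753 + (-196 + 504))/506 = (753 + 308)*(1/506) = 1061*(1/506) = 1061/506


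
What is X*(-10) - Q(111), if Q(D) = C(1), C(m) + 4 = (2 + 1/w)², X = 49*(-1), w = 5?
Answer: 12229/25 ≈ 489.16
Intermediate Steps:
X = -49
C(m) = 21/25 (C(m) = -4 + (2 + 1/5)² = -4 + (2 + ⅕)² = -4 + (11/5)² = -4 + 121/25 = 21/25)
Q(D) = 21/25
X*(-10) - Q(111) = -49*(-10) - 1*21/25 = 490 - 21/25 = 12229/25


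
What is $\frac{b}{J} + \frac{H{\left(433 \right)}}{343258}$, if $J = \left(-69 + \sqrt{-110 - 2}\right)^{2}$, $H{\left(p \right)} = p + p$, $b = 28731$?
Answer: $\frac{22934839516408}{4075524374141} + \frac{15859512 i \sqrt{7}}{23746129} \approx 5.6275 + 1.767 i$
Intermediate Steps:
$H{\left(p \right)} = 2 p$
$J = \left(-69 + 4 i \sqrt{7}\right)^{2}$ ($J = \left(-69 + \sqrt{-112}\right)^{2} = \left(-69 + 4 i \sqrt{7}\right)^{2} \approx 4649.0 - 1460.5 i$)
$\frac{b}{J} + \frac{H{\left(433 \right)}}{343258} = \frac{28731}{4649 - 552 i \sqrt{7}} + \frac{2 \cdot 433}{343258} = \frac{28731}{4649 - 552 i \sqrt{7}} + 866 \cdot \frac{1}{343258} = \frac{28731}{4649 - 552 i \sqrt{7}} + \frac{433}{171629} = \frac{433}{171629} + \frac{28731}{4649 - 552 i \sqrt{7}}$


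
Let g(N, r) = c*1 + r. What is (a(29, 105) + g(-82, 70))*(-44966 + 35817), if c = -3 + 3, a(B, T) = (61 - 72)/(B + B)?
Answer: -37044301/58 ≈ -6.3870e+5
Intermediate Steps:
a(B, T) = -11/(2*B) (a(B, T) = -11*1/(2*B) = -11/(2*B))
c = 0
g(N, r) = r (g(N, r) = 0*1 + r = 0 + r = r)
(a(29, 105) + g(-82, 70))*(-44966 + 35817) = (-11/2/29 + 70)*(-44966 + 35817) = (-11/2*1/29 + 70)*(-9149) = (-11/58 + 70)*(-9149) = (4049/58)*(-9149) = -37044301/58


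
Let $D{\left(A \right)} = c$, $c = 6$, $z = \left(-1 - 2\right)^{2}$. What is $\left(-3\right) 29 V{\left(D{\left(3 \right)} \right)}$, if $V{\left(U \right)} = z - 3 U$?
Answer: $783$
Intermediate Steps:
$z = 9$ ($z = \left(-3\right)^{2} = 9$)
$D{\left(A \right)} = 6$
$V{\left(U \right)} = 9 - 3 U$
$\left(-3\right) 29 V{\left(D{\left(3 \right)} \right)} = \left(-3\right) 29 \left(9 - 18\right) = - 87 \left(9 - 18\right) = \left(-87\right) \left(-9\right) = 783$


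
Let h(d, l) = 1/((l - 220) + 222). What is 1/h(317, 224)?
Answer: 226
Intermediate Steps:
h(d, l) = 1/(2 + l) (h(d, l) = 1/((-220 + l) + 222) = 1/(2 + l))
1/h(317, 224) = 1/(1/(2 + 224)) = 1/(1/226) = 226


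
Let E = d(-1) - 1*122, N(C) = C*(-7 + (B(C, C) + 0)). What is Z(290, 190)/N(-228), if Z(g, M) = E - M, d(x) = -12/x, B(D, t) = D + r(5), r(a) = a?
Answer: -5/874 ≈ -0.0057208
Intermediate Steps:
B(D, t) = 5 + D (B(D, t) = D + 5 = 5 + D)
N(C) = C*(-2 + C) (N(C) = C*(-7 + ((5 + C) + 0)) = C*(-7 + (5 + C)) = C*(-2 + C))
E = -110 (E = -12/(-1) - 1*122 = -12*(-1) - 122 = 12 - 122 = -110)
Z(g, M) = -110 - M
Z(290, 190)/N(-228) = (-110 - 1*190)/((-228*(-2 - 228))) = (-110 - 190)/((-228*(-230))) = -300/52440 = -300*1/52440 = -5/874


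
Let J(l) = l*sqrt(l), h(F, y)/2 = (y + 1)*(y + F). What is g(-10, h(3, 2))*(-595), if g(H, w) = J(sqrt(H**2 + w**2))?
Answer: -59500*10**(1/4) ≈ -1.0581e+5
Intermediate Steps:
h(F, y) = 2*(1 + y)*(F + y) (h(F, y) = 2*((y + 1)*(y + F)) = 2*((1 + y)*(F + y)) = 2*(1 + y)*(F + y))
J(l) = l**(3/2)
g(H, w) = (H**2 + w**2)**(3/4) (g(H, w) = (sqrt(H**2 + w**2))**(3/2) = (H**2 + w**2)**(3/4))
g(-10, h(3, 2))*(-595) = ((-10)**2 + (2*3 + 2*2 + 2*2**2 + 2*3*2)**2)**(3/4)*(-595) = (100 + (6 + 4 + 2*4 + 12)**2)**(3/4)*(-595) = (100 + (6 + 4 + 8 + 12)**2)**(3/4)*(-595) = (100 + 30**2)**(3/4)*(-595) = (100 + 900)**(3/4)*(-595) = 1000**(3/4)*(-595) = (100*10**(1/4))*(-595) = -59500*10**(1/4)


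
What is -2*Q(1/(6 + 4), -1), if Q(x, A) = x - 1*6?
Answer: 59/5 ≈ 11.800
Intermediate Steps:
Q(x, A) = -6 + x (Q(x, A) = x - 6 = -6 + x)
-2*Q(1/(6 + 4), -1) = -2*(-6 + 1/(6 + 4)) = -2*(-6 + 1/10) = -2*(-6 + ⅒) = -2*(-59/10) = 59/5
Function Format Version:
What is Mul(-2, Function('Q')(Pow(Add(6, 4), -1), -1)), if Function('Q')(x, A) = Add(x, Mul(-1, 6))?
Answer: Rational(59, 5) ≈ 11.800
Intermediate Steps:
Function('Q')(x, A) = Add(-6, x) (Function('Q')(x, A) = Add(x, -6) = Add(-6, x))
Mul(-2, Function('Q')(Pow(Add(6, 4), -1), -1)) = Mul(-2, Add(-6, Pow(Add(6, 4), -1))) = Mul(-2, Add(-6, Pow(10, -1))) = Mul(-2, Add(-6, Rational(1, 10))) = Mul(-2, Rational(-59, 10)) = Rational(59, 5)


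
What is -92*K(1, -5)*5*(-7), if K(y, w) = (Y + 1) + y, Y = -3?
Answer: -3220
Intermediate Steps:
K(y, w) = -2 + y (K(y, w) = (-3 + 1) + y = -2 + y)
-92*K(1, -5)*5*(-7) = -92*(-2 + 1)*5*(-7) = -92*(-1*5)*(-7) = -(-460)*(-7) = -92*35 = -3220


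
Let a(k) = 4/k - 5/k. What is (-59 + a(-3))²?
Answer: 30976/9 ≈ 3441.8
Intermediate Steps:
a(k) = -1/k
(-59 + a(-3))² = (-59 - 1/(-3))² = (-59 - 1*(-⅓))² = (-59 + ⅓)² = (-176/3)² = 30976/9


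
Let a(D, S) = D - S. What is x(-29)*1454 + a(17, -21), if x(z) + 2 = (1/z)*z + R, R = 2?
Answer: 1492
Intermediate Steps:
x(z) = 1 (x(z) = -2 + ((1/z)*z + 2) = -2 + (z/z + 2) = -2 + (1 + 2) = -2 + 3 = 1)
x(-29)*1454 + a(17, -21) = 1*1454 + (17 - 1*(-21)) = 1454 + (17 + 21) = 1454 + 38 = 1492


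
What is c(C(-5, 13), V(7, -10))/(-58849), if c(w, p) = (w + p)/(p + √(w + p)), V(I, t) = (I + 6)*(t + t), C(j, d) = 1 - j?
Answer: -33020/1996570023 - 127*I*√254/1996570023 ≈ -1.6538e-5 - 1.0138e-6*I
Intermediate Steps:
V(I, t) = 2*t*(6 + I) (V(I, t) = (6 + I)*(2*t) = 2*t*(6 + I))
c(w, p) = (p + w)/(p + √(p + w))
c(C(-5, 13), V(7, -10))/(-58849) = ((2*(-10)*(6 + 7) + (1 - 1*(-5)))/(2*(-10)*(6 + 7) + √(2*(-10)*(6 + 7) + (1 - 1*(-5)))))/(-58849) = ((2*(-10)*13 + (1 + 5))/(2*(-10)*13 + √(2*(-10)*13 + (1 + 5))))*(-1/58849) = ((-260 + 6)/(-260 + √(-260 + 6)))*(-1/58849) = (-254/(-260 + √(-254)))*(-1/58849) = (-254/(-260 + I*√254))*(-1/58849) = -254/(-260 + I*√254)*(-1/58849) = 254/(58849*(-260 + I*√254))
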